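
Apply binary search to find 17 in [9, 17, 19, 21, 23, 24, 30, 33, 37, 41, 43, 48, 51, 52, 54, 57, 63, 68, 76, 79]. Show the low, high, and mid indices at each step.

Binary search for 17 in [9, 17, 19, 21, 23, 24, 30, 33, 37, 41, 43, 48, 51, 52, 54, 57, 63, 68, 76, 79]:

lo=0, hi=19, mid=9, arr[mid]=41 -> 41 > 17, search left half
lo=0, hi=8, mid=4, arr[mid]=23 -> 23 > 17, search left half
lo=0, hi=3, mid=1, arr[mid]=17 -> Found target at index 1!

Binary search finds 17 at index 1 after 3 comparisons. The search repeatedly halves the search space by comparing with the middle element.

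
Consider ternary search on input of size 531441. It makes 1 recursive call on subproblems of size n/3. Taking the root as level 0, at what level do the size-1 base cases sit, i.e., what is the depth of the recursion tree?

For divide and conquer with division factor 3:

Problem sizes at each level:
Level 0: 531441
Level 1: 177147
Level 2: 59049
Level 3: 19683
Level 4: 6561
Level 5: 2187
Level 6: 729
Level 7: 243
Level 8: 81
Level 9: 27
Level 10: 9
Level 11: 3
Level 12: 1

The root is level 0 and the size-1 base case is level 12 (the tree spans levels 0 through 12, i.e. 13 levels counting the root), so the depth is the number of divisions: log_3(531441) = 12

The recursion tree depth is log_3(531441) = 12. At each level, the problem size is divided by 3, so it takes 12 divisions to reduce to a base case of size 1. The algorithm makes 1 recursive call at each level.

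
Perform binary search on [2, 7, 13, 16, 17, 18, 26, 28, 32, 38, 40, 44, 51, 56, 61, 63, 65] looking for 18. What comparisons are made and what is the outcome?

Binary search for 18 in [2, 7, 13, 16, 17, 18, 26, 28, 32, 38, 40, 44, 51, 56, 61, 63, 65]:

lo=0, hi=16, mid=8, arr[mid]=32 -> 32 > 18, search left half
lo=0, hi=7, mid=3, arr[mid]=16 -> 16 < 18, search right half
lo=4, hi=7, mid=5, arr[mid]=18 -> Found target at index 5!

Binary search finds 18 at index 5 after 3 comparisons. The search repeatedly halves the search space by comparing with the middle element.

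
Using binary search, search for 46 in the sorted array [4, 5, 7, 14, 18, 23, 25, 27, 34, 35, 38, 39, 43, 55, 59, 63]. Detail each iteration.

Binary search for 46 in [4, 5, 7, 14, 18, 23, 25, 27, 34, 35, 38, 39, 43, 55, 59, 63]:

lo=0, hi=15, mid=7, arr[mid]=27 -> 27 < 46, search right half
lo=8, hi=15, mid=11, arr[mid]=39 -> 39 < 46, search right half
lo=12, hi=15, mid=13, arr[mid]=55 -> 55 > 46, search left half
lo=12, hi=12, mid=12, arr[mid]=43 -> 43 < 46, search right half
lo=13 > hi=12, target 46 not found

Binary search determines that 46 is not in the array after 4 comparisons. The search space was exhausted without finding the target.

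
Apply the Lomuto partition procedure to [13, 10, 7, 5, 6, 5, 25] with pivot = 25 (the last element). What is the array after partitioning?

Lomuto partition with pivot = 25:

Initial array: [13, 10, 7, 5, 6, 5, 25]

arr[0]=13 <= 25: swap with position 0, array becomes [13, 10, 7, 5, 6, 5, 25]
arr[1]=10 <= 25: swap with position 1, array becomes [13, 10, 7, 5, 6, 5, 25]
arr[2]=7 <= 25: swap with position 2, array becomes [13, 10, 7, 5, 6, 5, 25]
arr[3]=5 <= 25: swap with position 3, array becomes [13, 10, 7, 5, 6, 5, 25]
arr[4]=6 <= 25: swap with position 4, array becomes [13, 10, 7, 5, 6, 5, 25]
arr[5]=5 <= 25: swap with position 5, array becomes [13, 10, 7, 5, 6, 5, 25]

Place pivot at position 6: [13, 10, 7, 5, 6, 5, 25]
Pivot position: 6

After partitioning with pivot 25, the array becomes [13, 10, 7, 5, 6, 5, 25]. The pivot is placed at index 6. All elements to the left of the pivot are <= 25, and all elements to the right are > 25.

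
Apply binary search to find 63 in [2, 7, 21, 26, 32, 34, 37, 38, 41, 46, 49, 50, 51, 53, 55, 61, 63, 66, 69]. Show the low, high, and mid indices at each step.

Binary search for 63 in [2, 7, 21, 26, 32, 34, 37, 38, 41, 46, 49, 50, 51, 53, 55, 61, 63, 66, 69]:

lo=0, hi=18, mid=9, arr[mid]=46 -> 46 < 63, search right half
lo=10, hi=18, mid=14, arr[mid]=55 -> 55 < 63, search right half
lo=15, hi=18, mid=16, arr[mid]=63 -> Found target at index 16!

Binary search finds 63 at index 16 after 3 comparisons. The search repeatedly halves the search space by comparing with the middle element.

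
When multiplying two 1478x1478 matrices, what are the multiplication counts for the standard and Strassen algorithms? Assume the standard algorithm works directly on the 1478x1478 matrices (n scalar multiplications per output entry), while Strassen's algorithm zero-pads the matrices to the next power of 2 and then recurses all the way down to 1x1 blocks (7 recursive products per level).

Matrix multiplication for 1478x1478 matrices:

Strassen's algorithm requires power-of-2 dimensions. Pad 1478x1478 to 2048x2048 (next power of 2).

Standard algorithm: 1478^3 = 3228667352 multiplications
Strassen's algorithm: 7^(log2(2048)) = 7^11 = 1977326743 multiplications
Savings: 3228667352 - 1977326743 = 1251340609 multiplications

Standard: 3228667352 multiplications (1478^3). Strassen: 1977326743 multiplications (7^11, after padding to 2048x2048). Strassen reduces 8 recursive multiplications to 7 at each level.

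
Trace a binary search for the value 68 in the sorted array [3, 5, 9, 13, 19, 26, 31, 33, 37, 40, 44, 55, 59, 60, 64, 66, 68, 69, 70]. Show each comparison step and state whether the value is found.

Binary search for 68 in [3, 5, 9, 13, 19, 26, 31, 33, 37, 40, 44, 55, 59, 60, 64, 66, 68, 69, 70]:

lo=0, hi=18, mid=9, arr[mid]=40 -> 40 < 68, search right half
lo=10, hi=18, mid=14, arr[mid]=64 -> 64 < 68, search right half
lo=15, hi=18, mid=16, arr[mid]=68 -> Found target at index 16!

Binary search finds 68 at index 16 after 3 comparisons. The search repeatedly halves the search space by comparing with the middle element.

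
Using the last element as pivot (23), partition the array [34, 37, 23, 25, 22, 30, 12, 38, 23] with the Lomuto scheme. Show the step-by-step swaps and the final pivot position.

Lomuto partition with pivot = 23:

Initial array: [34, 37, 23, 25, 22, 30, 12, 38, 23]

arr[0]=34 > 23: no swap
arr[1]=37 > 23: no swap
arr[2]=23 <= 23: swap with position 0, array becomes [23, 37, 34, 25, 22, 30, 12, 38, 23]
arr[3]=25 > 23: no swap
arr[4]=22 <= 23: swap with position 1, array becomes [23, 22, 34, 25, 37, 30, 12, 38, 23]
arr[5]=30 > 23: no swap
arr[6]=12 <= 23: swap with position 2, array becomes [23, 22, 12, 25, 37, 30, 34, 38, 23]
arr[7]=38 > 23: no swap

Place pivot at position 3: [23, 22, 12, 23, 37, 30, 34, 38, 25]
Pivot position: 3

After partitioning with pivot 23, the array becomes [23, 22, 12, 23, 37, 30, 34, 38, 25]. The pivot is placed at index 3. All elements to the left of the pivot are <= 23, and all elements to the right are > 23.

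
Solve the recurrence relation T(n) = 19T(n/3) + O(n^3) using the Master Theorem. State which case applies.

Master Theorem for T(n) = 19T(n/3) + O(n^3):

a = 19, b = 3, c = 3
log_b(a) = log_3(19) = 2.6801

Case 3: c = 3 > log_3(19) = 2.6801
T(n) = O(n^3) = O(n^3)

For T(n) = 19T(n/3) + O(n^3): log_3(19) = 2.6801. This is Case 3 of the Master Theorem (c > log_b(a), work dominated by root), giving O(n^3).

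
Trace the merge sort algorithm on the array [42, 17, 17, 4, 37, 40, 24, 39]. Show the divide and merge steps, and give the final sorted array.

Merge sort trace:

Split: [42, 17, 17, 4, 37, 40, 24, 39] -> [42, 17, 17, 4] and [37, 40, 24, 39]
  Split: [42, 17, 17, 4] -> [42, 17] and [17, 4]
    Split: [42, 17] -> [42] and [17]
    Merge: [42] + [17] -> [17, 42]
    Split: [17, 4] -> [17] and [4]
    Merge: [17] + [4] -> [4, 17]
  Merge: [17, 42] + [4, 17] -> [4, 17, 17, 42]
  Split: [37, 40, 24, 39] -> [37, 40] and [24, 39]
    Split: [37, 40] -> [37] and [40]
    Merge: [37] + [40] -> [37, 40]
    Split: [24, 39] -> [24] and [39]
    Merge: [24] + [39] -> [24, 39]
  Merge: [37, 40] + [24, 39] -> [24, 37, 39, 40]
Merge: [4, 17, 17, 42] + [24, 37, 39, 40] -> [4, 17, 17, 24, 37, 39, 40, 42]

Final sorted array: [4, 17, 17, 24, 37, 39, 40, 42]

The merge sort proceeds by recursively splitting the array and merging sorted halves.
After all merges, the sorted array is [4, 17, 17, 24, 37, 39, 40, 42].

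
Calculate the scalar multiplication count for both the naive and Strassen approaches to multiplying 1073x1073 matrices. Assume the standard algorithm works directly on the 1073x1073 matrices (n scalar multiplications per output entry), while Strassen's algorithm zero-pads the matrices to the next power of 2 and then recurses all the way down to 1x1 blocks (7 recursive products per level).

Matrix multiplication for 1073x1073 matrices:

Strassen's algorithm requires power-of-2 dimensions. Pad 1073x1073 to 2048x2048 (next power of 2).

Standard algorithm: 1073^3 = 1235376017 multiplications
Strassen's algorithm: 7^(log2(2048)) = 7^11 = 1977326743 multiplications
Difference: 1235376017 - 1977326743 = -741950726 (Strassen uses MORE here due to padding overhead — for small or just-over-power-of-2 n, padding can outweigh the per-level savings)

Standard: 1235376017 multiplications (1073^3). Strassen: 1977326743 multiplications (7^11, after padding to 2048x2048). Strassen reduces 8 recursive multiplications to 7 at each level.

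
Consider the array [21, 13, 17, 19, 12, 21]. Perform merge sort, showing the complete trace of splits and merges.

Merge sort trace:

Split: [21, 13, 17, 19, 12, 21] -> [21, 13, 17] and [19, 12, 21]
  Split: [21, 13, 17] -> [21] and [13, 17]
    Split: [13, 17] -> [13] and [17]
    Merge: [13] + [17] -> [13, 17]
  Merge: [21] + [13, 17] -> [13, 17, 21]
  Split: [19, 12, 21] -> [19] and [12, 21]
    Split: [12, 21] -> [12] and [21]
    Merge: [12] + [21] -> [12, 21]
  Merge: [19] + [12, 21] -> [12, 19, 21]
Merge: [13, 17, 21] + [12, 19, 21] -> [12, 13, 17, 19, 21, 21]

Final sorted array: [12, 13, 17, 19, 21, 21]

The merge sort proceeds by recursively splitting the array and merging sorted halves.
After all merges, the sorted array is [12, 13, 17, 19, 21, 21].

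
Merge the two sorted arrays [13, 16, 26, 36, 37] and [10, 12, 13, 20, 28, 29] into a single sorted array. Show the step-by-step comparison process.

Merging process:

Compare 13 vs 10: take 10 from right. Merged: [10]
Compare 13 vs 12: take 12 from right. Merged: [10, 12]
Compare 13 vs 13: take 13 from left. Merged: [10, 12, 13]
Compare 16 vs 13: take 13 from right. Merged: [10, 12, 13, 13]
Compare 16 vs 20: take 16 from left. Merged: [10, 12, 13, 13, 16]
Compare 26 vs 20: take 20 from right. Merged: [10, 12, 13, 13, 16, 20]
Compare 26 vs 28: take 26 from left. Merged: [10, 12, 13, 13, 16, 20, 26]
Compare 36 vs 28: take 28 from right. Merged: [10, 12, 13, 13, 16, 20, 26, 28]
Compare 36 vs 29: take 29 from right. Merged: [10, 12, 13, 13, 16, 20, 26, 28, 29]
Append remaining from left: [36, 37]. Merged: [10, 12, 13, 13, 16, 20, 26, 28, 29, 36, 37]

Final merged array: [10, 12, 13, 13, 16, 20, 26, 28, 29, 36, 37]
Total comparisons: 9

The merged array is [10, 12, 13, 13, 16, 20, 26, 28, 29, 36, 37], requiring 9 comparisons. The merge step runs in O(n) time where n is the total number of elements.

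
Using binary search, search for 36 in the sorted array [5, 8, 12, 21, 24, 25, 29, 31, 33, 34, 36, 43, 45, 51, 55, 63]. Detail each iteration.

Binary search for 36 in [5, 8, 12, 21, 24, 25, 29, 31, 33, 34, 36, 43, 45, 51, 55, 63]:

lo=0, hi=15, mid=7, arr[mid]=31 -> 31 < 36, search right half
lo=8, hi=15, mid=11, arr[mid]=43 -> 43 > 36, search left half
lo=8, hi=10, mid=9, arr[mid]=34 -> 34 < 36, search right half
lo=10, hi=10, mid=10, arr[mid]=36 -> Found target at index 10!

Binary search finds 36 at index 10 after 4 comparisons. The search repeatedly halves the search space by comparing with the middle element.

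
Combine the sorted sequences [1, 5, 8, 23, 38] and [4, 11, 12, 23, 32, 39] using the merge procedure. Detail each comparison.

Merging process:

Compare 1 vs 4: take 1 from left. Merged: [1]
Compare 5 vs 4: take 4 from right. Merged: [1, 4]
Compare 5 vs 11: take 5 from left. Merged: [1, 4, 5]
Compare 8 vs 11: take 8 from left. Merged: [1, 4, 5, 8]
Compare 23 vs 11: take 11 from right. Merged: [1, 4, 5, 8, 11]
Compare 23 vs 12: take 12 from right. Merged: [1, 4, 5, 8, 11, 12]
Compare 23 vs 23: take 23 from left. Merged: [1, 4, 5, 8, 11, 12, 23]
Compare 38 vs 23: take 23 from right. Merged: [1, 4, 5, 8, 11, 12, 23, 23]
Compare 38 vs 32: take 32 from right. Merged: [1, 4, 5, 8, 11, 12, 23, 23, 32]
Compare 38 vs 39: take 38 from left. Merged: [1, 4, 5, 8, 11, 12, 23, 23, 32, 38]
Append remaining from right: [39]. Merged: [1, 4, 5, 8, 11, 12, 23, 23, 32, 38, 39]

Final merged array: [1, 4, 5, 8, 11, 12, 23, 23, 32, 38, 39]
Total comparisons: 10

The merged array is [1, 4, 5, 8, 11, 12, 23, 23, 32, 38, 39], requiring 10 comparisons. The merge step runs in O(n) time where n is the total number of elements.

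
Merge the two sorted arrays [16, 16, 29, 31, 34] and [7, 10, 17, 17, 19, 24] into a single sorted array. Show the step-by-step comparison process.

Merging process:

Compare 16 vs 7: take 7 from right. Merged: [7]
Compare 16 vs 10: take 10 from right. Merged: [7, 10]
Compare 16 vs 17: take 16 from left. Merged: [7, 10, 16]
Compare 16 vs 17: take 16 from left. Merged: [7, 10, 16, 16]
Compare 29 vs 17: take 17 from right. Merged: [7, 10, 16, 16, 17]
Compare 29 vs 17: take 17 from right. Merged: [7, 10, 16, 16, 17, 17]
Compare 29 vs 19: take 19 from right. Merged: [7, 10, 16, 16, 17, 17, 19]
Compare 29 vs 24: take 24 from right. Merged: [7, 10, 16, 16, 17, 17, 19, 24]
Append remaining from left: [29, 31, 34]. Merged: [7, 10, 16, 16, 17, 17, 19, 24, 29, 31, 34]

Final merged array: [7, 10, 16, 16, 17, 17, 19, 24, 29, 31, 34]
Total comparisons: 8

The merged array is [7, 10, 16, 16, 17, 17, 19, 24, 29, 31, 34], requiring 8 comparisons. The merge step runs in O(n) time where n is the total number of elements.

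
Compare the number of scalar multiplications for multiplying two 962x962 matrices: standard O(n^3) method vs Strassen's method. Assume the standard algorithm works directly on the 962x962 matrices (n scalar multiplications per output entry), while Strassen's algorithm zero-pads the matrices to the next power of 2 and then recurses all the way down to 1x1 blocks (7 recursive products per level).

Matrix multiplication for 962x962 matrices:

Strassen's algorithm requires power-of-2 dimensions. Pad 962x962 to 1024x1024 (next power of 2).

Standard algorithm: 962^3 = 890277128 multiplications
Strassen's algorithm: 7^(log2(1024)) = 7^10 = 282475249 multiplications
Savings: 890277128 - 282475249 = 607801879 multiplications

Standard: 890277128 multiplications (962^3). Strassen: 282475249 multiplications (7^10, after padding to 1024x1024). Strassen reduces 8 recursive multiplications to 7 at each level.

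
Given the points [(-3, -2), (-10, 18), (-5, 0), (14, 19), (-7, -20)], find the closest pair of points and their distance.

Computing all pairwise distances among 5 points:

d((-3, -2), (-10, 18)) = 21.1896
d((-3, -2), (-5, 0)) = 2.8284 <-- minimum
d((-3, -2), (14, 19)) = 27.0185
d((-3, -2), (-7, -20)) = 18.4391
d((-10, 18), (-5, 0)) = 18.6815
d((-10, 18), (14, 19)) = 24.0208
d((-10, 18), (-7, -20)) = 38.1182
d((-5, 0), (14, 19)) = 26.8701
d((-5, 0), (-7, -20)) = 20.0998
d((14, 19), (-7, -20)) = 44.2945

Closest pair: (-3, -2) and (-5, 0) with distance 2.8284

The closest pair is (-3, -2) and (-5, 0) with Euclidean distance 2.8284. For 5 points, brute-force pairwise comparison is shown above. For large n, the divide-and-conquer algorithm (sort by x, recurse on halves, check the dividing strip) achieves O(n log n).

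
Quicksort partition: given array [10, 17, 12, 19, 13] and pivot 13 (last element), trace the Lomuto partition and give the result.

Lomuto partition with pivot = 13:

Initial array: [10, 17, 12, 19, 13]

arr[0]=10 <= 13: swap with position 0, array becomes [10, 17, 12, 19, 13]
arr[1]=17 > 13: no swap
arr[2]=12 <= 13: swap with position 1, array becomes [10, 12, 17, 19, 13]
arr[3]=19 > 13: no swap

Place pivot at position 2: [10, 12, 13, 19, 17]
Pivot position: 2

After partitioning with pivot 13, the array becomes [10, 12, 13, 19, 17]. The pivot is placed at index 2. All elements to the left of the pivot are <= 13, and all elements to the right are > 13.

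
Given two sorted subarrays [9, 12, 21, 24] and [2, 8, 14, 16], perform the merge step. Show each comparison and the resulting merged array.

Merging process:

Compare 9 vs 2: take 2 from right. Merged: [2]
Compare 9 vs 8: take 8 from right. Merged: [2, 8]
Compare 9 vs 14: take 9 from left. Merged: [2, 8, 9]
Compare 12 vs 14: take 12 from left. Merged: [2, 8, 9, 12]
Compare 21 vs 14: take 14 from right. Merged: [2, 8, 9, 12, 14]
Compare 21 vs 16: take 16 from right. Merged: [2, 8, 9, 12, 14, 16]
Append remaining from left: [21, 24]. Merged: [2, 8, 9, 12, 14, 16, 21, 24]

Final merged array: [2, 8, 9, 12, 14, 16, 21, 24]
Total comparisons: 6

The merged array is [2, 8, 9, 12, 14, 16, 21, 24], requiring 6 comparisons. The merge step runs in O(n) time where n is the total number of elements.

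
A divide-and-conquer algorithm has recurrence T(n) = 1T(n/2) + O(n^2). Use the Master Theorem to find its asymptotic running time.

Master Theorem for T(n) = 1T(n/2) + O(n^2):

a = 1, b = 2, c = 2
log_b(a) = log_2(1) = 0.0000

Case 3: c = 2 > log_2(1) = 0.0000
T(n) = O(n^2) = O(n^2)

For T(n) = 1T(n/2) + O(n^2): log_2(1) = 0.0000. This is Case 3 of the Master Theorem (c > log_b(a), work dominated by root), giving O(n^2).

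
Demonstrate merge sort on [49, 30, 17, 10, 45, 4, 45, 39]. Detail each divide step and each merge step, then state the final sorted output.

Merge sort trace:

Split: [49, 30, 17, 10, 45, 4, 45, 39] -> [49, 30, 17, 10] and [45, 4, 45, 39]
  Split: [49, 30, 17, 10] -> [49, 30] and [17, 10]
    Split: [49, 30] -> [49] and [30]
    Merge: [49] + [30] -> [30, 49]
    Split: [17, 10] -> [17] and [10]
    Merge: [17] + [10] -> [10, 17]
  Merge: [30, 49] + [10, 17] -> [10, 17, 30, 49]
  Split: [45, 4, 45, 39] -> [45, 4] and [45, 39]
    Split: [45, 4] -> [45] and [4]
    Merge: [45] + [4] -> [4, 45]
    Split: [45, 39] -> [45] and [39]
    Merge: [45] + [39] -> [39, 45]
  Merge: [4, 45] + [39, 45] -> [4, 39, 45, 45]
Merge: [10, 17, 30, 49] + [4, 39, 45, 45] -> [4, 10, 17, 30, 39, 45, 45, 49]

Final sorted array: [4, 10, 17, 30, 39, 45, 45, 49]

The merge sort proceeds by recursively splitting the array and merging sorted halves.
After all merges, the sorted array is [4, 10, 17, 30, 39, 45, 45, 49].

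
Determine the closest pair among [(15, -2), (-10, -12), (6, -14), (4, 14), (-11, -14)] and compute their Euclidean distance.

Computing all pairwise distances among 5 points:

d((15, -2), (-10, -12)) = 26.9258
d((15, -2), (6, -14)) = 15.0
d((15, -2), (4, 14)) = 19.4165
d((15, -2), (-11, -14)) = 28.6356
d((-10, -12), (6, -14)) = 16.1245
d((-10, -12), (4, 14)) = 29.5296
d((-10, -12), (-11, -14)) = 2.2361 <-- minimum
d((6, -14), (4, 14)) = 28.0713
d((6, -14), (-11, -14)) = 17.0
d((4, 14), (-11, -14)) = 31.7648

Closest pair: (-10, -12) and (-11, -14) with distance 2.2361

The closest pair is (-10, -12) and (-11, -14) with Euclidean distance 2.2361. For 5 points, brute-force pairwise comparison is shown above. For large n, the divide-and-conquer algorithm (sort by x, recurse on halves, check the dividing strip) achieves O(n log n).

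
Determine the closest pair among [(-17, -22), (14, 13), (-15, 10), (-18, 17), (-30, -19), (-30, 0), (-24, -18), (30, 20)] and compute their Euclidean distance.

Computing all pairwise distances among 8 points:

d((-17, -22), (14, 13)) = 46.7547
d((-17, -22), (-15, 10)) = 32.0624
d((-17, -22), (-18, 17)) = 39.0128
d((-17, -22), (-30, -19)) = 13.3417
d((-17, -22), (-30, 0)) = 25.5539
d((-17, -22), (-24, -18)) = 8.0623
d((-17, -22), (30, 20)) = 63.0317
d((14, 13), (-15, 10)) = 29.1548
d((14, 13), (-18, 17)) = 32.249
d((14, 13), (-30, -19)) = 54.4059
d((14, 13), (-30, 0)) = 45.8803
d((14, 13), (-24, -18)) = 49.0408
d((14, 13), (30, 20)) = 17.4642
d((-15, 10), (-18, 17)) = 7.6158
d((-15, 10), (-30, -19)) = 32.6497
d((-15, 10), (-30, 0)) = 18.0278
d((-15, 10), (-24, -18)) = 29.4109
d((-15, 10), (30, 20)) = 46.0977
d((-18, 17), (-30, -19)) = 37.9473
d((-18, 17), (-30, 0)) = 20.8087
d((-18, 17), (-24, -18)) = 35.5106
d((-18, 17), (30, 20)) = 48.0937
d((-30, -19), (-30, 0)) = 19.0
d((-30, -19), (-24, -18)) = 6.0828 <-- minimum
d((-30, -19), (30, 20)) = 71.5612
d((-30, 0), (-24, -18)) = 18.9737
d((-30, 0), (30, 20)) = 63.2456
d((-24, -18), (30, 20)) = 66.0303

Closest pair: (-30, -19) and (-24, -18) with distance 6.0828

The closest pair is (-30, -19) and (-24, -18) with Euclidean distance 6.0828. For 8 points, brute-force pairwise comparison is shown above. For large n, the divide-and-conquer algorithm (sort by x, recurse on halves, check the dividing strip) achieves O(n log n).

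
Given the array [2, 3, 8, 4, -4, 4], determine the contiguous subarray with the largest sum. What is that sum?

Using Kadane's algorithm on [2, 3, 8, 4, -4, 4]:

Scanning through the array:
Position 1 (value 3): max_ending_here = 5, max_so_far = 5
Position 2 (value 8): max_ending_here = 13, max_so_far = 13
Position 3 (value 4): max_ending_here = 17, max_so_far = 17
Position 4 (value -4): max_ending_here = 13, max_so_far = 17
Position 5 (value 4): max_ending_here = 17, max_so_far = 17

Maximum subarray: [2, 3, 8, 4]
Maximum sum: 17

The maximum subarray is [2, 3, 8, 4] with sum 17. This subarray runs from index 0 to index 3.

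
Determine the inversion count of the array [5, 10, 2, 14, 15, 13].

Finding inversions in [5, 10, 2, 14, 15, 13]:

(0, 2): arr[0]=5 > arr[2]=2
(1, 2): arr[1]=10 > arr[2]=2
(3, 5): arr[3]=14 > arr[5]=13
(4, 5): arr[4]=15 > arr[5]=13

Total inversions: 4

The array has 4 inversion(s): (0,2), (1,2), (3,5), (4,5). Each pair (i,j) satisfies i < j and arr[i] > arr[j].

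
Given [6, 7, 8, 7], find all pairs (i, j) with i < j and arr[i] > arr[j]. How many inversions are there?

Finding inversions in [6, 7, 8, 7]:

(2, 3): arr[2]=8 > arr[3]=7

Total inversions: 1

The array has 1 inversion(s): (2,3). Each pair (i,j) satisfies i < j and arr[i] > arr[j].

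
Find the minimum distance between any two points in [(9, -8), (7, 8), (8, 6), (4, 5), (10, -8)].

Computing all pairwise distances among 5 points:

d((9, -8), (7, 8)) = 16.1245
d((9, -8), (8, 6)) = 14.0357
d((9, -8), (4, 5)) = 13.9284
d((9, -8), (10, -8)) = 1.0 <-- minimum
d((7, 8), (8, 6)) = 2.2361
d((7, 8), (4, 5)) = 4.2426
d((7, 8), (10, -8)) = 16.2788
d((8, 6), (4, 5)) = 4.1231
d((8, 6), (10, -8)) = 14.1421
d((4, 5), (10, -8)) = 14.3178

Closest pair: (9, -8) and (10, -8) with distance 1.0

The closest pair is (9, -8) and (10, -8) with Euclidean distance 1.0. For 5 points, brute-force pairwise comparison is shown above. For large n, the divide-and-conquer algorithm (sort by x, recurse on halves, check the dividing strip) achieves O(n log n).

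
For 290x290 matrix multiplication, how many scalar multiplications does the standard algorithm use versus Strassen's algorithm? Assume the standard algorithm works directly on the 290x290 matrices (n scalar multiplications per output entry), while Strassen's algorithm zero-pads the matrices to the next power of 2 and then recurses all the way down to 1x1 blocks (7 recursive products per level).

Matrix multiplication for 290x290 matrices:

Strassen's algorithm requires power-of-2 dimensions. Pad 290x290 to 512x512 (next power of 2).

Standard algorithm: 290^3 = 24389000 multiplications
Strassen's algorithm: 7^(log2(512)) = 7^9 = 40353607 multiplications
Difference: 24389000 - 40353607 = -15964607 (Strassen uses MORE here due to padding overhead — for small or just-over-power-of-2 n, padding can outweigh the per-level savings)

Standard: 24389000 multiplications (290^3). Strassen: 40353607 multiplications (7^9, after padding to 512x512). Strassen reduces 8 recursive multiplications to 7 at each level.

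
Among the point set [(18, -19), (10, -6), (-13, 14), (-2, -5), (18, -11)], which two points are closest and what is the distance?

Computing all pairwise distances among 5 points:

d((18, -19), (10, -6)) = 15.2643
d((18, -19), (-13, 14)) = 45.2769
d((18, -19), (-2, -5)) = 24.4131
d((18, -19), (18, -11)) = 8.0 <-- minimum
d((10, -6), (-13, 14)) = 30.4795
d((10, -6), (-2, -5)) = 12.0416
d((10, -6), (18, -11)) = 9.434
d((-13, 14), (-2, -5)) = 21.9545
d((-13, 14), (18, -11)) = 39.8246
d((-2, -5), (18, -11)) = 20.8806

Closest pair: (18, -19) and (18, -11) with distance 8.0

The closest pair is (18, -19) and (18, -11) with Euclidean distance 8.0. For 5 points, brute-force pairwise comparison is shown above. For large n, the divide-and-conquer algorithm (sort by x, recurse on halves, check the dividing strip) achieves O(n log n).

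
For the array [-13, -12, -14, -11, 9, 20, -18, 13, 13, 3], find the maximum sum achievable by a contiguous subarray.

Using Kadane's algorithm on [-13, -12, -14, -11, 9, 20, -18, 13, 13, 3]:

Scanning through the array:
Position 1 (value -12): max_ending_here = -12, max_so_far = -12
Position 2 (value -14): max_ending_here = -14, max_so_far = -12
Position 3 (value -11): max_ending_here = -11, max_so_far = -11
Position 4 (value 9): max_ending_here = 9, max_so_far = 9
Position 5 (value 20): max_ending_here = 29, max_so_far = 29
Position 6 (value -18): max_ending_here = 11, max_so_far = 29
Position 7 (value 13): max_ending_here = 24, max_so_far = 29
Position 8 (value 13): max_ending_here = 37, max_so_far = 37
Position 9 (value 3): max_ending_here = 40, max_so_far = 40

Maximum subarray: [9, 20, -18, 13, 13, 3]
Maximum sum: 40

The maximum subarray is [9, 20, -18, 13, 13, 3] with sum 40. This subarray runs from index 4 to index 9.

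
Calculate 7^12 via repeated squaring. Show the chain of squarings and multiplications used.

Computing 7^12 by squaring (build up from 7^1; each line after the first costs one multiplication):

7^1 = 7
7^2 = (7^1)^2 = 7^2 = 49
7^3 = 7 * 7^2 = 7 * 49 = 343
7^6 = (7^3)^2 = 343^2 = 117649
7^12 = (7^6)^2 = 117649^2 = 13841287201

Result: 13841287201
Multiplications needed: 4 (4 lines after 7^1)

7^12 = 13841287201. Using exponentiation by squaring, this requires 4 multiplications. The key idea: if the exponent is even, square the half-power; if odd, multiply by the base once.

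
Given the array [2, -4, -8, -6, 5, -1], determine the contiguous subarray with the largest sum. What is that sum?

Using Kadane's algorithm on [2, -4, -8, -6, 5, -1]:

Scanning through the array:
Position 1 (value -4): max_ending_here = -2, max_so_far = 2
Position 2 (value -8): max_ending_here = -8, max_so_far = 2
Position 3 (value -6): max_ending_here = -6, max_so_far = 2
Position 4 (value 5): max_ending_here = 5, max_so_far = 5
Position 5 (value -1): max_ending_here = 4, max_so_far = 5

Maximum subarray: [5]
Maximum sum: 5

The maximum subarray is [5] with sum 5. This subarray runs from index 4 to index 4.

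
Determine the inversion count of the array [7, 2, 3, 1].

Finding inversions in [7, 2, 3, 1]:

(0, 1): arr[0]=7 > arr[1]=2
(0, 2): arr[0]=7 > arr[2]=3
(0, 3): arr[0]=7 > arr[3]=1
(1, 3): arr[1]=2 > arr[3]=1
(2, 3): arr[2]=3 > arr[3]=1

Total inversions: 5

The array has 5 inversion(s): (0,1), (0,2), (0,3), (1,3), (2,3). Each pair (i,j) satisfies i < j and arr[i] > arr[j].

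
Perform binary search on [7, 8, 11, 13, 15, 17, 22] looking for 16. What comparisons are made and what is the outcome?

Binary search for 16 in [7, 8, 11, 13, 15, 17, 22]:

lo=0, hi=6, mid=3, arr[mid]=13 -> 13 < 16, search right half
lo=4, hi=6, mid=5, arr[mid]=17 -> 17 > 16, search left half
lo=4, hi=4, mid=4, arr[mid]=15 -> 15 < 16, search right half
lo=5 > hi=4, target 16 not found

Binary search determines that 16 is not in the array after 3 comparisons. The search space was exhausted without finding the target.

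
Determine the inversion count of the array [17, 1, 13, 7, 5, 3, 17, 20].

Finding inversions in [17, 1, 13, 7, 5, 3, 17, 20]:

(0, 1): arr[0]=17 > arr[1]=1
(0, 2): arr[0]=17 > arr[2]=13
(0, 3): arr[0]=17 > arr[3]=7
(0, 4): arr[0]=17 > arr[4]=5
(0, 5): arr[0]=17 > arr[5]=3
(2, 3): arr[2]=13 > arr[3]=7
(2, 4): arr[2]=13 > arr[4]=5
(2, 5): arr[2]=13 > arr[5]=3
(3, 4): arr[3]=7 > arr[4]=5
(3, 5): arr[3]=7 > arr[5]=3
(4, 5): arr[4]=5 > arr[5]=3

Total inversions: 11

The array has 11 inversion(s): (0,1), (0,2), (0,3), (0,4), (0,5), (2,3), (2,4), (2,5), (3,4), (3,5), (4,5). Each pair (i,j) satisfies i < j and arr[i] > arr[j].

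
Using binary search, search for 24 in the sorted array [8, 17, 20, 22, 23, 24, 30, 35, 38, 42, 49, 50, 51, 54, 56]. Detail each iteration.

Binary search for 24 in [8, 17, 20, 22, 23, 24, 30, 35, 38, 42, 49, 50, 51, 54, 56]:

lo=0, hi=14, mid=7, arr[mid]=35 -> 35 > 24, search left half
lo=0, hi=6, mid=3, arr[mid]=22 -> 22 < 24, search right half
lo=4, hi=6, mid=5, arr[mid]=24 -> Found target at index 5!

Binary search finds 24 at index 5 after 3 comparisons. The search repeatedly halves the search space by comparing with the middle element.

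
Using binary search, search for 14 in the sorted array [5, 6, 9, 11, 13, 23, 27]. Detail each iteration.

Binary search for 14 in [5, 6, 9, 11, 13, 23, 27]:

lo=0, hi=6, mid=3, arr[mid]=11 -> 11 < 14, search right half
lo=4, hi=6, mid=5, arr[mid]=23 -> 23 > 14, search left half
lo=4, hi=4, mid=4, arr[mid]=13 -> 13 < 14, search right half
lo=5 > hi=4, target 14 not found

Binary search determines that 14 is not in the array after 3 comparisons. The search space was exhausted without finding the target.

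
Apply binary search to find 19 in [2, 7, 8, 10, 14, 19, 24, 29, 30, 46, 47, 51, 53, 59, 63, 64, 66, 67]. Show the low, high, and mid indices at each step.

Binary search for 19 in [2, 7, 8, 10, 14, 19, 24, 29, 30, 46, 47, 51, 53, 59, 63, 64, 66, 67]:

lo=0, hi=17, mid=8, arr[mid]=30 -> 30 > 19, search left half
lo=0, hi=7, mid=3, arr[mid]=10 -> 10 < 19, search right half
lo=4, hi=7, mid=5, arr[mid]=19 -> Found target at index 5!

Binary search finds 19 at index 5 after 3 comparisons. The search repeatedly halves the search space by comparing with the middle element.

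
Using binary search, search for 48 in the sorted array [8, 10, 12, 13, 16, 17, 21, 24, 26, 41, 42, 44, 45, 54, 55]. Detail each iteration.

Binary search for 48 in [8, 10, 12, 13, 16, 17, 21, 24, 26, 41, 42, 44, 45, 54, 55]:

lo=0, hi=14, mid=7, arr[mid]=24 -> 24 < 48, search right half
lo=8, hi=14, mid=11, arr[mid]=44 -> 44 < 48, search right half
lo=12, hi=14, mid=13, arr[mid]=54 -> 54 > 48, search left half
lo=12, hi=12, mid=12, arr[mid]=45 -> 45 < 48, search right half
lo=13 > hi=12, target 48 not found

Binary search determines that 48 is not in the array after 4 comparisons. The search space was exhausted without finding the target.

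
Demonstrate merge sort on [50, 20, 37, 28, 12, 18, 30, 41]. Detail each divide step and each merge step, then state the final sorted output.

Merge sort trace:

Split: [50, 20, 37, 28, 12, 18, 30, 41] -> [50, 20, 37, 28] and [12, 18, 30, 41]
  Split: [50, 20, 37, 28] -> [50, 20] and [37, 28]
    Split: [50, 20] -> [50] and [20]
    Merge: [50] + [20] -> [20, 50]
    Split: [37, 28] -> [37] and [28]
    Merge: [37] + [28] -> [28, 37]
  Merge: [20, 50] + [28, 37] -> [20, 28, 37, 50]
  Split: [12, 18, 30, 41] -> [12, 18] and [30, 41]
    Split: [12, 18] -> [12] and [18]
    Merge: [12] + [18] -> [12, 18]
    Split: [30, 41] -> [30] and [41]
    Merge: [30] + [41] -> [30, 41]
  Merge: [12, 18] + [30, 41] -> [12, 18, 30, 41]
Merge: [20, 28, 37, 50] + [12, 18, 30, 41] -> [12, 18, 20, 28, 30, 37, 41, 50]

Final sorted array: [12, 18, 20, 28, 30, 37, 41, 50]

The merge sort proceeds by recursively splitting the array and merging sorted halves.
After all merges, the sorted array is [12, 18, 20, 28, 30, 37, 41, 50].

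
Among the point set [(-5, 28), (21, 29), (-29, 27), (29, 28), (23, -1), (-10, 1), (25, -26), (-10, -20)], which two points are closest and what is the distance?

Computing all pairwise distances among 8 points:

d((-5, 28), (21, 29)) = 26.0192
d((-5, 28), (-29, 27)) = 24.0208
d((-5, 28), (29, 28)) = 34.0
d((-5, 28), (23, -1)) = 40.3113
d((-5, 28), (-10, 1)) = 27.4591
d((-5, 28), (25, -26)) = 61.7738
d((-5, 28), (-10, -20)) = 48.2597
d((21, 29), (-29, 27)) = 50.04
d((21, 29), (29, 28)) = 8.0623 <-- minimum
d((21, 29), (23, -1)) = 30.0666
d((21, 29), (-10, 1)) = 41.7732
d((21, 29), (25, -26)) = 55.1453
d((21, 29), (-10, -20)) = 57.9828
d((-29, 27), (29, 28)) = 58.0086
d((-29, 27), (23, -1)) = 59.0593
d((-29, 27), (-10, 1)) = 32.2025
d((-29, 27), (25, -26)) = 75.6637
d((-29, 27), (-10, -20)) = 50.6952
d((29, 28), (23, -1)) = 29.6142
d((29, 28), (-10, 1)) = 47.4342
d((29, 28), (25, -26)) = 54.1479
d((29, 28), (-10, -20)) = 61.8466
d((23, -1), (-10, 1)) = 33.0606
d((23, -1), (25, -26)) = 25.0799
d((23, -1), (-10, -20)) = 38.0789
d((-10, 1), (25, -26)) = 44.2041
d((-10, 1), (-10, -20)) = 21.0
d((25, -26), (-10, -20)) = 35.5106

Closest pair: (21, 29) and (29, 28) with distance 8.0623

The closest pair is (21, 29) and (29, 28) with Euclidean distance 8.0623. For 8 points, brute-force pairwise comparison is shown above. For large n, the divide-and-conquer algorithm (sort by x, recurse on halves, check the dividing strip) achieves O(n log n).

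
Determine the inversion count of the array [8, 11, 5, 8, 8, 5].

Finding inversions in [8, 11, 5, 8, 8, 5]:

(0, 2): arr[0]=8 > arr[2]=5
(0, 5): arr[0]=8 > arr[5]=5
(1, 2): arr[1]=11 > arr[2]=5
(1, 3): arr[1]=11 > arr[3]=8
(1, 4): arr[1]=11 > arr[4]=8
(1, 5): arr[1]=11 > arr[5]=5
(3, 5): arr[3]=8 > arr[5]=5
(4, 5): arr[4]=8 > arr[5]=5

Total inversions: 8

The array has 8 inversion(s): (0,2), (0,5), (1,2), (1,3), (1,4), (1,5), (3,5), (4,5). Each pair (i,j) satisfies i < j and arr[i] > arr[j].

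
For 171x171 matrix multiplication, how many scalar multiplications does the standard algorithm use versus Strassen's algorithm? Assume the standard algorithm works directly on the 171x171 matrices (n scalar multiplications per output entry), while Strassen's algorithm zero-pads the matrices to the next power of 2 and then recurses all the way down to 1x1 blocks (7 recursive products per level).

Matrix multiplication for 171x171 matrices:

Strassen's algorithm requires power-of-2 dimensions. Pad 171x171 to 256x256 (next power of 2).

Standard algorithm: 171^3 = 5000211 multiplications
Strassen's algorithm: 7^(log2(256)) = 7^8 = 5764801 multiplications
Difference: 5000211 - 5764801 = -764590 (Strassen uses MORE here due to padding overhead — for small or just-over-power-of-2 n, padding can outweigh the per-level savings)

Standard: 5000211 multiplications (171^3). Strassen: 5764801 multiplications (7^8, after padding to 256x256). Strassen reduces 8 recursive multiplications to 7 at each level.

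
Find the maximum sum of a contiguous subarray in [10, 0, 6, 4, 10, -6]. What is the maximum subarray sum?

Using Kadane's algorithm on [10, 0, 6, 4, 10, -6]:

Scanning through the array:
Position 1 (value 0): max_ending_here = 10, max_so_far = 10
Position 2 (value 6): max_ending_here = 16, max_so_far = 16
Position 3 (value 4): max_ending_here = 20, max_so_far = 20
Position 4 (value 10): max_ending_here = 30, max_so_far = 30
Position 5 (value -6): max_ending_here = 24, max_so_far = 30

Maximum subarray: [10, 0, 6, 4, 10]
Maximum sum: 30

The maximum subarray is [10, 0, 6, 4, 10] with sum 30. This subarray runs from index 0 to index 4.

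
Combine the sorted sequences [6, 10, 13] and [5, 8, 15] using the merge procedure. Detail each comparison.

Merging process:

Compare 6 vs 5: take 5 from right. Merged: [5]
Compare 6 vs 8: take 6 from left. Merged: [5, 6]
Compare 10 vs 8: take 8 from right. Merged: [5, 6, 8]
Compare 10 vs 15: take 10 from left. Merged: [5, 6, 8, 10]
Compare 13 vs 15: take 13 from left. Merged: [5, 6, 8, 10, 13]
Append remaining from right: [15]. Merged: [5, 6, 8, 10, 13, 15]

Final merged array: [5, 6, 8, 10, 13, 15]
Total comparisons: 5

The merged array is [5, 6, 8, 10, 13, 15], requiring 5 comparisons. The merge step runs in O(n) time where n is the total number of elements.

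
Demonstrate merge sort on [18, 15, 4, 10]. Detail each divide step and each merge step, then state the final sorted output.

Merge sort trace:

Split: [18, 15, 4, 10] -> [18, 15] and [4, 10]
  Split: [18, 15] -> [18] and [15]
  Merge: [18] + [15] -> [15, 18]
  Split: [4, 10] -> [4] and [10]
  Merge: [4] + [10] -> [4, 10]
Merge: [15, 18] + [4, 10] -> [4, 10, 15, 18]

Final sorted array: [4, 10, 15, 18]

The merge sort proceeds by recursively splitting the array and merging sorted halves.
After all merges, the sorted array is [4, 10, 15, 18].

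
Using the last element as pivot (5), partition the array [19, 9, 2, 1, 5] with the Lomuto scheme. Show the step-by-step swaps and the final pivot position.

Lomuto partition with pivot = 5:

Initial array: [19, 9, 2, 1, 5]

arr[0]=19 > 5: no swap
arr[1]=9 > 5: no swap
arr[2]=2 <= 5: swap with position 0, array becomes [2, 9, 19, 1, 5]
arr[3]=1 <= 5: swap with position 1, array becomes [2, 1, 19, 9, 5]

Place pivot at position 2: [2, 1, 5, 9, 19]
Pivot position: 2

After partitioning with pivot 5, the array becomes [2, 1, 5, 9, 19]. The pivot is placed at index 2. All elements to the left of the pivot are <= 5, and all elements to the right are > 5.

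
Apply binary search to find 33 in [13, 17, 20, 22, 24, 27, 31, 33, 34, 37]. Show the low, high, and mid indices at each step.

Binary search for 33 in [13, 17, 20, 22, 24, 27, 31, 33, 34, 37]:

lo=0, hi=9, mid=4, arr[mid]=24 -> 24 < 33, search right half
lo=5, hi=9, mid=7, arr[mid]=33 -> Found target at index 7!

Binary search finds 33 at index 7 after 2 comparisons. The search repeatedly halves the search space by comparing with the middle element.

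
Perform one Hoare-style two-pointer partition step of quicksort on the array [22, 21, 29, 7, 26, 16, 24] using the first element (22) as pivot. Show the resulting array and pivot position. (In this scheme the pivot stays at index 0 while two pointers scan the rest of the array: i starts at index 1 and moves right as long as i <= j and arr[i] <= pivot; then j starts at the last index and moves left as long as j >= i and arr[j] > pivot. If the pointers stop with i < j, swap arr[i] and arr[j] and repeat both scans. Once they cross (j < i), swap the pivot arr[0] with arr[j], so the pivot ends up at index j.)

Hoare-style two-pointer partition with pivot = 22:

Initial array: [22, 21, 29, 7, 26, 16, 24]

Pointers start at i = 1, j = 6.
i stops at index 2 (arr[2]=29 > 22), j stops at index 5 (arr[5]=16 <= 22): swap arr[2] and arr[5], array becomes [22, 21, 16, 7, 26, 29, 24]
i ends at 4, j ends at 3: the pointers have crossed (j < i), so scanning stops.

Swap pivot arr[0] with arr[3] to place pivot at position 3: [7, 21, 16, 22, 26, 29, 24]
Pivot position: 3

After partitioning with pivot 22, the array becomes [7, 21, 16, 22, 26, 29, 24]. The pivot is placed at index 3. All elements to the left of the pivot are <= 22, and all elements to the right are > 22.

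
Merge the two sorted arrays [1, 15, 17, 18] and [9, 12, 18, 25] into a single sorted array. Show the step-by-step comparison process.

Merging process:

Compare 1 vs 9: take 1 from left. Merged: [1]
Compare 15 vs 9: take 9 from right. Merged: [1, 9]
Compare 15 vs 12: take 12 from right. Merged: [1, 9, 12]
Compare 15 vs 18: take 15 from left. Merged: [1, 9, 12, 15]
Compare 17 vs 18: take 17 from left. Merged: [1, 9, 12, 15, 17]
Compare 18 vs 18: take 18 from left. Merged: [1, 9, 12, 15, 17, 18]
Append remaining from right: [18, 25]. Merged: [1, 9, 12, 15, 17, 18, 18, 25]

Final merged array: [1, 9, 12, 15, 17, 18, 18, 25]
Total comparisons: 6

The merged array is [1, 9, 12, 15, 17, 18, 18, 25], requiring 6 comparisons. The merge step runs in O(n) time where n is the total number of elements.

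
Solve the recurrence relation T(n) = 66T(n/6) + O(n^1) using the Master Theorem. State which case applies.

Master Theorem for T(n) = 66T(n/6) + O(n^1):

a = 66, b = 6, c = 1
log_b(a) = log_6(66) = 2.3383

Case 1: c = 1 < log_6(66) = 2.3383
T(n) = O(n^(log_6 66))

For T(n) = 66T(n/6) + O(n^1): log_6(66) = 2.3383. This is Case 1 of the Master Theorem (c < log_b(a), work dominated by leaves), giving O(n^(log_6 66)).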